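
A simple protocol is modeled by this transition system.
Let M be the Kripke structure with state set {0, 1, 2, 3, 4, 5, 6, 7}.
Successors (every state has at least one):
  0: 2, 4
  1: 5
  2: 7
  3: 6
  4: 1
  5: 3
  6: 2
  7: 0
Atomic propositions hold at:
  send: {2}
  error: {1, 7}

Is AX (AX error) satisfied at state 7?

Sat(AX error) = {s : every successor in {1, 7}} = {2, 4}
Sat(AX (AX error)) = {s : every successor in {2, 4}} = {0, 6}
7 ∉ Sat(AX (AX error)) = {0, 6}, so the formula does not hold at 7.

No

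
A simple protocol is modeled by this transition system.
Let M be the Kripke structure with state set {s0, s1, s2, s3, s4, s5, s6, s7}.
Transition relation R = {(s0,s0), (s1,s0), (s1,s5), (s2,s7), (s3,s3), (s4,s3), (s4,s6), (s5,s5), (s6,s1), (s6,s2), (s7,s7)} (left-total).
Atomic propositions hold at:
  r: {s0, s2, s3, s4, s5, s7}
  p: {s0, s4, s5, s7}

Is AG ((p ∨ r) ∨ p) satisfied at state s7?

Sat(p ∨ r) = {s0, s2, s3, s4, s5, s7}
Sat((p ∨ r) ∨ p) = {s0, s2, s3, s4, s5, s7}
AG ((p ∨ r) ∨ p): greatest fixpoint, start Z0 = {s0, s2, s3, s4, s5, s7}, keep only states in Sat with every successor in Z. Z1 = {s0, s2, s3, s5, s7}; fixed.
Sat(AG ((p ∨ r) ∨ p)) = {s0, s2, s3, s5, s7}
s7 ∈ Sat(AG ((p ∨ r) ∨ p)) = {s0, s2, s3, s5, s7}, so the formula holds at s7.

Yes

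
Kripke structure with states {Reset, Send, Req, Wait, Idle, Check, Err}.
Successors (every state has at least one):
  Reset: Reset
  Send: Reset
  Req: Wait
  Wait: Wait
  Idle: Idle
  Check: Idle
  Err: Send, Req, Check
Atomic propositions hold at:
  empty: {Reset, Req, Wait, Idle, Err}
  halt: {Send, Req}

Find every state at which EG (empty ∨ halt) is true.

Sat(empty ∨ halt) = {Reset, Send, Req, Wait, Idle, Err}
EG (empty ∨ halt): greatest fixpoint, start Z0 = {Reset, Send, Req, Wait, Idle, Err}, keep only states in Sat with some successor in Z. Already a fixed point.
Sat(EG (empty ∨ halt)) = {Reset, Send, Req, Wait, Idle, Err}

{Reset, Send, Req, Wait, Idle, Err}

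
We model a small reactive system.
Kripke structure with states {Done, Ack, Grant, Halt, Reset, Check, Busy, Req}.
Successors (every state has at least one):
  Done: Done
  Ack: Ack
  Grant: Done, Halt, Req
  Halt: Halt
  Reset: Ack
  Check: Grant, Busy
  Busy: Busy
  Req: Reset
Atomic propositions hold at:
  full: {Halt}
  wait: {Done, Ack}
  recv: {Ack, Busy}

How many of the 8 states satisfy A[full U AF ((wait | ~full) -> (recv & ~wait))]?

Sat(~full) = {Done, Ack, Grant, Reset, Check, Busy, Req}
Sat(wait | ~full) = {Done, Ack, Grant, Reset, Check, Busy, Req}
Sat(~wait) = {Grant, Halt, Reset, Check, Busy, Req}
Sat(recv & ~wait) = {Busy}
Sat((wait | ~full) -> (recv & ~wait)) = {Halt, Busy}
AF ((wait | ~full) -> (recv & ~wait)): least fixpoint, start Z0 = {Halt, Busy}, add states with every successor in Z. Already a fixed point.
Sat(AF ((wait | ~full) -> (recv & ~wait))) = {Halt, Busy}
A[full U AF ((wait | ~full) -> (recv & ~wait))]: least fixpoint, start Z0 = Sat(AF ((wait | ~full) -> (recv & ~wait))) = {Halt, Busy}, add states in Sat(full) with every successor in Z. Already a fixed point.
Sat(A[full U AF ((wait | ~full) -> (recv & ~wait))]) = {Halt, Busy}
|Sat(A[full U AF ((wait | ~full) -> (recv & ~wait))])| = |{Halt, Busy}| = 2.

2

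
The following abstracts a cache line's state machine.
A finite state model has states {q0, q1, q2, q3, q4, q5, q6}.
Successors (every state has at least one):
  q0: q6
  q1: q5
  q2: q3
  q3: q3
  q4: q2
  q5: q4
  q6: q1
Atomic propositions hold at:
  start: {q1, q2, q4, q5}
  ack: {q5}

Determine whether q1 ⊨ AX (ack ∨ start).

Sat(ack ∨ start) = {q1, q2, q4, q5}
Sat(AX (ack ∨ start)) = {s : every successor in {q1, q2, q4, q5}} = {q1, q4, q5, q6}
q1 ∈ Sat(AX (ack ∨ start)) = {q1, q4, q5, q6}, so the formula holds at q1.

Yes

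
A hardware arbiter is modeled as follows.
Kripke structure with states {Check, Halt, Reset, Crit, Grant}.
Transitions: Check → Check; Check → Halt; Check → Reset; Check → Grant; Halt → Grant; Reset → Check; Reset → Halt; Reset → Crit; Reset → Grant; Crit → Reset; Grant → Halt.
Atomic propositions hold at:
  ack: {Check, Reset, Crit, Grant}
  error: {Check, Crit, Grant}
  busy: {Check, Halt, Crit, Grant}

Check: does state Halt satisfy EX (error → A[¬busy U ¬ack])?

Sat(¬busy) = {Reset}
Sat(¬ack) = {Halt}
A[¬busy U ¬ack]: least fixpoint, start Z0 = Sat(¬ack) = {Halt}, add states in Sat(¬busy) with every successor in Z. Already a fixed point.
Sat(A[¬busy U ¬ack]) = {Halt}
Sat(error → A[¬busy U ¬ack]) = {Halt, Reset}
Sat(EX (error → A[¬busy U ¬ack])) = {s : some successor in {Halt, Reset}} = {Check, Reset, Crit, Grant}
Halt ∉ Sat(EX (error → A[¬busy U ¬ack])) = {Check, Reset, Crit, Grant}, so the formula does not hold at Halt.

No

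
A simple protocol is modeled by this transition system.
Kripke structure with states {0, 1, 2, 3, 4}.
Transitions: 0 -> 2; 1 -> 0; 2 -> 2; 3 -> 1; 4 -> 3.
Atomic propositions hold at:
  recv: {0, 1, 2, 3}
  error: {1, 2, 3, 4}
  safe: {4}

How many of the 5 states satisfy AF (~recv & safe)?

Sat(~recv) = {4}
Sat(~recv & safe) = {4}
AF (~recv & safe): least fixpoint, start Z0 = {4}, add states with every successor in Z. Already a fixed point.
Sat(AF (~recv & safe)) = {4}
|Sat(AF (~recv & safe))| = |{4}| = 1.

1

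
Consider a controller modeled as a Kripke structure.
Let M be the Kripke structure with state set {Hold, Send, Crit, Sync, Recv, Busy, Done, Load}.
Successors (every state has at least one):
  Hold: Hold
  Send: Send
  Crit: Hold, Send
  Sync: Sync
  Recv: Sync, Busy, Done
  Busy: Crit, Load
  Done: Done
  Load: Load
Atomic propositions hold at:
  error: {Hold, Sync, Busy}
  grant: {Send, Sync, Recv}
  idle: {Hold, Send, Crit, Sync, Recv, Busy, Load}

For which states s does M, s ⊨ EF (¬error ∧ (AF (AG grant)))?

{Send, Crit, Recv, Busy}

Sat(¬error) = {Send, Crit, Recv, Done, Load}
AG grant: greatest fixpoint, start Z0 = {Send, Sync, Recv}, keep only states in Sat with every successor in Z. Z1 = {Send, Sync}; fixed.
Sat(AG grant) = {Send, Sync}
AF (AG grant): least fixpoint, start Z0 = {Send, Sync}, add states with every successor in Z. Already a fixed point.
Sat(AF (AG grant)) = {Send, Sync}
Sat(¬error ∧ (AF (AG grant))) = {Send}
EF (¬error ∧ (AF (AG grant))): least fixpoint, start Z0 = {Send}, add states with some successor in Z. Z1 = {Send, Crit}; Z2 = {Send, Crit, Busy}; Z3 = {Send, Crit, Recv, Busy}; fixed.
Sat(EF (¬error ∧ (AF (AG grant)))) = {Send, Crit, Recv, Busy}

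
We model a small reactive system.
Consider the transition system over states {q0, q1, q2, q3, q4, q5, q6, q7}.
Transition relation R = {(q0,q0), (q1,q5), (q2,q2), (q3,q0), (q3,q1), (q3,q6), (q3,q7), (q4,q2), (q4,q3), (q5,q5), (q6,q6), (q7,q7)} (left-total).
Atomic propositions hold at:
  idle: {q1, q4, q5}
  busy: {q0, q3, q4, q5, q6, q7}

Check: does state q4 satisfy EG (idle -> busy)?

Sat(idle -> busy) = {q0, q2, q3, q4, q5, q6, q7}
EG (idle -> busy): greatest fixpoint, start Z0 = {q0, q2, q3, q4, q5, q6, q7}, keep only states in Sat with some successor in Z. Already a fixed point.
Sat(EG (idle -> busy)) = {q0, q2, q3, q4, q5, q6, q7}
q4 ∈ Sat(EG (idle -> busy)) = {q0, q2, q3, q4, q5, q6, q7}, so the formula holds at q4.

Yes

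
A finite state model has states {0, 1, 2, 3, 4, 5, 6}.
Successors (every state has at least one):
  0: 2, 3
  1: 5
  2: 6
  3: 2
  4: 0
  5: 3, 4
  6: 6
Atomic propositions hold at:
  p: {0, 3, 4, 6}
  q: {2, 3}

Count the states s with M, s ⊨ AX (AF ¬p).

5

Sat(¬p) = {1, 2, 5}
AF ¬p: least fixpoint, start Z0 = {1, 2, 5}, add states with every successor in Z. Z1 = {1, 2, 3, 5}; Z2 = {0, 1, 2, 3, 5}; Z3 = {0, 1, 2, 3, 4, 5}; fixed.
Sat(AF ¬p) = {0, 1, 2, 3, 4, 5}
Sat(AX (AF ¬p)) = {s : every successor in {0, 1, 2, 3, 4, 5}} = {0, 1, 3, 4, 5}
|Sat(AX (AF ¬p))| = |{0, 1, 3, 4, 5}| = 5.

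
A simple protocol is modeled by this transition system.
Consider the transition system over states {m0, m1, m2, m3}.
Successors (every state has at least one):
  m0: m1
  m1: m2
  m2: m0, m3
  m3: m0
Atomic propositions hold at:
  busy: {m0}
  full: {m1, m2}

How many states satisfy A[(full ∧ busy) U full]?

2

Sat(full ∧ busy) = ∅
A[(full ∧ busy) U full]: least fixpoint, start Z0 = Sat(full) = {m1, m2}, add states in Sat(full ∧ busy) with every successor in Z. Already a fixed point.
Sat(A[(full ∧ busy) U full]) = {m1, m2}
|Sat(A[(full ∧ busy) U full])| = |{m1, m2}| = 2.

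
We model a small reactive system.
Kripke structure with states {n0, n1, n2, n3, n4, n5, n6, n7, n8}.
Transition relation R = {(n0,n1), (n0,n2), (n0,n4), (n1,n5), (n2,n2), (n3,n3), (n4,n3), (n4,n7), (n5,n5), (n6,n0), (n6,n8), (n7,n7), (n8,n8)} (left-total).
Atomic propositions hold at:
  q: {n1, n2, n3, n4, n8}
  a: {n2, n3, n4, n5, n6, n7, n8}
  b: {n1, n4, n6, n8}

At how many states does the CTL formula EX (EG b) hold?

EG b: greatest fixpoint, start Z0 = {n1, n4, n6, n8}, keep only states in Sat with some successor in Z. Z1 = {n6, n8}; fixed.
Sat(EG b) = {n6, n8}
Sat(EX (EG b)) = {s : some successor in {n6, n8}} = {n6, n8}
|Sat(EX (EG b))| = |{n6, n8}| = 2.

2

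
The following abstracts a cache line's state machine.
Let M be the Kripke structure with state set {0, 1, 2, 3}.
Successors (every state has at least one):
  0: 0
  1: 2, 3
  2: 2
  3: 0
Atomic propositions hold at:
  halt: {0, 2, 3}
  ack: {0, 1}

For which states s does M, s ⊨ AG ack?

AG ack: greatest fixpoint, start Z0 = {0, 1}, keep only states in Sat with every successor in Z. Z1 = {0}; fixed.
Sat(AG ack) = {0}

{0}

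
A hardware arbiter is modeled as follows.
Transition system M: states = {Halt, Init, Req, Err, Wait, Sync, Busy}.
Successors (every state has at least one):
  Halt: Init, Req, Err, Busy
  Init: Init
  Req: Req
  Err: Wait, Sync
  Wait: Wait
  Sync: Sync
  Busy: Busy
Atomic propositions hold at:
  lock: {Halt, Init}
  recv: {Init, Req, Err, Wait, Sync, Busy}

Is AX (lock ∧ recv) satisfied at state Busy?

No

Sat(lock ∧ recv) = {Init}
Sat(AX (lock ∧ recv)) = {s : every successor in {Init}} = {Init}
Busy ∉ Sat(AX (lock ∧ recv)) = {Init}, so the formula does not hold at Busy.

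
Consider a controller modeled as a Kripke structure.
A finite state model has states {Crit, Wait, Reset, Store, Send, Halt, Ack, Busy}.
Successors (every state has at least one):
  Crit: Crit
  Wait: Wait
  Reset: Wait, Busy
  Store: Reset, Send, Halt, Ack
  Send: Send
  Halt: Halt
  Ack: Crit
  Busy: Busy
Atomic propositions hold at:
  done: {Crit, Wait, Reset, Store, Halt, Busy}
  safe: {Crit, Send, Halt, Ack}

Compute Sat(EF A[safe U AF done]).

AF done: least fixpoint, start Z0 = {Crit, Wait, Reset, Store, Halt, Busy}, add states with every successor in Z. Z1 = {Crit, Wait, Reset, Store, Halt, Ack, Busy}; fixed.
Sat(AF done) = {Crit, Wait, Reset, Store, Halt, Ack, Busy}
A[safe U AF done]: least fixpoint, start Z0 = Sat(AF done) = {Crit, Wait, Reset, Store, Halt, Ack, Busy}, add states in Sat(safe) with every successor in Z. Already a fixed point.
Sat(A[safe U AF done]) = {Crit, Wait, Reset, Store, Halt, Ack, Busy}
EF A[safe U AF done]: least fixpoint, start Z0 = {Crit, Wait, Reset, Store, Halt, Ack, Busy}, add states with some successor in Z. Already a fixed point.
Sat(EF A[safe U AF done]) = {Crit, Wait, Reset, Store, Halt, Ack, Busy}

{Crit, Wait, Reset, Store, Halt, Ack, Busy}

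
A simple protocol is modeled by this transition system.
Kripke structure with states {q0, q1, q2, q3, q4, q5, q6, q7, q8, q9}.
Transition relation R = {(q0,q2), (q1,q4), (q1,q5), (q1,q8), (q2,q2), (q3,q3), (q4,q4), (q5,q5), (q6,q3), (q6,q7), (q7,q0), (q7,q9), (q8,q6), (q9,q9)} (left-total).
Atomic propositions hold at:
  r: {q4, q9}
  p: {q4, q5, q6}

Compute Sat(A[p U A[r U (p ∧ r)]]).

{q4}

Sat(p ∧ r) = {q4}
A[r U (p ∧ r)]: least fixpoint, start Z0 = Sat((p ∧ r)) = {q4}, add states in Sat(r) with every successor in Z. Already a fixed point.
Sat(A[r U (p ∧ r)]) = {q4}
A[p U A[r U (p ∧ r)]]: least fixpoint, start Z0 = Sat(A[r U (p ∧ r)]) = {q4}, add states in Sat(p) with every successor in Z. Already a fixed point.
Sat(A[p U A[r U (p ∧ r)]]) = {q4}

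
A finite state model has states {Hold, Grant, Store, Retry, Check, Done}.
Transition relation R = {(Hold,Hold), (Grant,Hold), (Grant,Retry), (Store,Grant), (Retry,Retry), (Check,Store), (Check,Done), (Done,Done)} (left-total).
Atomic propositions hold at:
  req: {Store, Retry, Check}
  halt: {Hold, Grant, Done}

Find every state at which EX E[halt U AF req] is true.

{Grant, Store, Retry, Check}

AF req: least fixpoint, start Z0 = {Store, Retry, Check}, add states with every successor in Z. Already a fixed point.
Sat(AF req) = {Store, Retry, Check}
E[halt U AF req]: least fixpoint, start Z0 = Sat(AF req) = {Store, Retry, Check}, add states in Sat(halt) with some successor in Z. Z1 = {Grant, Store, Retry, Check}; fixed.
Sat(E[halt U AF req]) = {Grant, Store, Retry, Check}
Sat(EX E[halt U AF req]) = {s : some successor in {Grant, Store, Retry, Check}} = {Grant, Store, Retry, Check}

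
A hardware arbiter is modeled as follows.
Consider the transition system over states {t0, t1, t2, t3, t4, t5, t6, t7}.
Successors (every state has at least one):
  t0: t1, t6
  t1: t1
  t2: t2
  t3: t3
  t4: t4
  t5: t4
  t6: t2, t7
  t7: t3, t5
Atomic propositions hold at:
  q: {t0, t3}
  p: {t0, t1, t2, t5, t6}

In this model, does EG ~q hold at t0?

No

Sat(~q) = {t1, t2, t4, t5, t6, t7}
EG ~q: greatest fixpoint, start Z0 = {t1, t2, t4, t5, t6, t7}, keep only states in Sat with some successor in Z. Already a fixed point.
Sat(EG ~q) = {t1, t2, t4, t5, t6, t7}
t0 ∉ Sat(EG ~q) = {t1, t2, t4, t5, t6, t7}, so the formula does not hold at t0.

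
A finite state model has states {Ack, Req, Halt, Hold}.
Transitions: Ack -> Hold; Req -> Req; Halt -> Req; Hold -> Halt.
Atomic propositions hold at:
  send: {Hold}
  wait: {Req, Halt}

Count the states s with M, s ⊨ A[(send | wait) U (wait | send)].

3

Sat(send | wait) = {Req, Halt, Hold}
Sat(wait | send) = {Req, Halt, Hold}
A[(send | wait) U (wait | send)]: least fixpoint, start Z0 = Sat((wait | send)) = {Req, Halt, Hold}, add states in Sat(send | wait) with every successor in Z. Already a fixed point.
Sat(A[(send | wait) U (wait | send)]) = {Req, Halt, Hold}
|Sat(A[(send | wait) U (wait | send)])| = |{Req, Halt, Hold}| = 3.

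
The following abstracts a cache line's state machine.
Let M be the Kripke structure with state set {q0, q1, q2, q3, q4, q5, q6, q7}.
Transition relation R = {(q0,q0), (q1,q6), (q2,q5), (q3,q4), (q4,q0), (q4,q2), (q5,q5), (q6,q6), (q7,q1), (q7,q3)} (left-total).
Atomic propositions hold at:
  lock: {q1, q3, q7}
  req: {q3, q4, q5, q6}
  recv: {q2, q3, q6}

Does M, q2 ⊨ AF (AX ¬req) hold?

Sat(¬req) = {q0, q1, q2, q7}
Sat(AX ¬req) = {s : every successor in {q0, q1, q2, q7}} = {q0, q4}
AF (AX ¬req): least fixpoint, start Z0 = {q0, q4}, add states with every successor in Z. Z1 = {q0, q3, q4}; fixed.
Sat(AF (AX ¬req)) = {q0, q3, q4}
q2 ∉ Sat(AF (AX ¬req)) = {q0, q3, q4}, so the formula does not hold at q2.

No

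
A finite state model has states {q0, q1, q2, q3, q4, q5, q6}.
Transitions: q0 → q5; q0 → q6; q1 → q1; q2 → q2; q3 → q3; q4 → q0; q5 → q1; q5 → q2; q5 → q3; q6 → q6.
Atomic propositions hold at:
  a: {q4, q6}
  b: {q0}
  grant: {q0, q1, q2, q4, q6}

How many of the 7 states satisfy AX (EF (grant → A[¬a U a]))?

4

Sat(¬a) = {q0, q1, q2, q3, q5}
A[¬a U a]: least fixpoint, start Z0 = Sat(a) = {q4, q6}, add states in Sat(¬a) with every successor in Z. Already a fixed point.
Sat(A[¬a U a]) = {q4, q6}
Sat(grant → A[¬a U a]) = {q3, q4, q5, q6}
EF (grant → A[¬a U a]): least fixpoint, start Z0 = {q3, q4, q5, q6}, add states with some successor in Z. Z1 = {q0, q3, q4, q5, q6}; fixed.
Sat(EF (grant → A[¬a U a])) = {q0, q3, q4, q5, q6}
Sat(AX (EF (grant → A[¬a U a]))) = {s : every successor in {q0, q3, q4, q5, q6}} = {q0, q3, q4, q6}
|Sat(AX (EF (grant → A[¬a U a])))| = |{q0, q3, q4, q6}| = 4.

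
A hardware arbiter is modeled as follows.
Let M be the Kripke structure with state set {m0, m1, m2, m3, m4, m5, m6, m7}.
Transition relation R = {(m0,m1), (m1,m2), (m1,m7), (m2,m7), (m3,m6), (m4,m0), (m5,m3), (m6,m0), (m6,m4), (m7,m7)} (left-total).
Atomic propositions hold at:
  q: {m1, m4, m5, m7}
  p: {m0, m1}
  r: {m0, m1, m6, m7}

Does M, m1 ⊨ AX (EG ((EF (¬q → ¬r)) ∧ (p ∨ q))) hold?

No

Sat(¬q) = {m0, m2, m3, m6}
Sat(¬r) = {m2, m3, m4, m5}
Sat(¬q → ¬r) = {m1, m2, m3, m4, m5, m7}
EF (¬q → ¬r): least fixpoint, start Z0 = {m1, m2, m3, m4, m5, m7}, add states with some successor in Z. Z1 = {m0, m1, m2, m3, m4, m5, m6, m7}; fixed.
Sat(EF (¬q → ¬r)) = {m0, m1, m2, m3, m4, m5, m6, m7}
Sat(p ∨ q) = {m0, m1, m4, m5, m7}
Sat((EF (¬q → ¬r)) ∧ (p ∨ q)) = {m0, m1, m4, m5, m7}
EG ((EF (¬q → ¬r)) ∧ (p ∨ q)): greatest fixpoint, start Z0 = {m0, m1, m4, m5, m7}, keep only states in Sat with some successor in Z. Z1 = {m0, m1, m4, m7}; fixed.
Sat(EG ((EF (¬q → ¬r)) ∧ (p ∨ q))) = {m0, m1, m4, m7}
Sat(AX (EG ((EF (¬q → ¬r)) ∧ (p ∨ q)))) = {s : every successor in {m0, m1, m4, m7}} = {m0, m2, m4, m6, m7}
m1 ∉ Sat(AX (EG ((EF (¬q → ¬r)) ∧ (p ∨ q)))) = {m0, m2, m4, m6, m7}, so the formula does not hold at m1.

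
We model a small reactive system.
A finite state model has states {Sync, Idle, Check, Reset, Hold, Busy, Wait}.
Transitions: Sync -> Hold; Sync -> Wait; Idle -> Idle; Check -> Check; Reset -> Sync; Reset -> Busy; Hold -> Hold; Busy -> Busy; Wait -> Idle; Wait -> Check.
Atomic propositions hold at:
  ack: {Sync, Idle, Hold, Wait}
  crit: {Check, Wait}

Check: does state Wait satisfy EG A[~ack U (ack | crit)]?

Yes

Sat(~ack) = {Check, Reset, Busy}
Sat(ack | crit) = {Sync, Idle, Check, Hold, Wait}
A[~ack U (ack | crit)]: least fixpoint, start Z0 = Sat((ack | crit)) = {Sync, Idle, Check, Hold, Wait}, add states in Sat(~ack) with every successor in Z. Already a fixed point.
Sat(A[~ack U (ack | crit)]) = {Sync, Idle, Check, Hold, Wait}
EG A[~ack U (ack | crit)]: greatest fixpoint, start Z0 = {Sync, Idle, Check, Hold, Wait}, keep only states in Sat with some successor in Z. Already a fixed point.
Sat(EG A[~ack U (ack | crit)]) = {Sync, Idle, Check, Hold, Wait}
Wait ∈ Sat(EG A[~ack U (ack | crit)]) = {Sync, Idle, Check, Hold, Wait}, so the formula holds at Wait.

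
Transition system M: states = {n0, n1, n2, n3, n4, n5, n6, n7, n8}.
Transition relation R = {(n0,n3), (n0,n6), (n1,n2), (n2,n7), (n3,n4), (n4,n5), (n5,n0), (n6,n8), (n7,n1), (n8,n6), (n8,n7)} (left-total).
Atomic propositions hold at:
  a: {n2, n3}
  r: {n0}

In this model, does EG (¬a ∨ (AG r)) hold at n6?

Sat(¬a) = {n0, n1, n4, n5, n6, n7, n8}
AG r: greatest fixpoint, start Z0 = {n0}, keep only states in Sat with every successor in Z. Z1 = ∅; fixed.
Sat(AG r) = ∅
Sat(¬a ∨ (AG r)) = {n0, n1, n4, n5, n6, n7, n8}
EG (¬a ∨ (AG r)): greatest fixpoint, start Z0 = {n0, n1, n4, n5, n6, n7, n8}, keep only states in Sat with some successor in Z. Z1 = {n0, n4, n5, n6, n7, n8}; Z2 = {n0, n4, n5, n6, n8}; fixed.
Sat(EG (¬a ∨ (AG r))) = {n0, n4, n5, n6, n8}
n6 ∈ Sat(EG (¬a ∨ (AG r))) = {n0, n4, n5, n6, n8}, so the formula holds at n6.

Yes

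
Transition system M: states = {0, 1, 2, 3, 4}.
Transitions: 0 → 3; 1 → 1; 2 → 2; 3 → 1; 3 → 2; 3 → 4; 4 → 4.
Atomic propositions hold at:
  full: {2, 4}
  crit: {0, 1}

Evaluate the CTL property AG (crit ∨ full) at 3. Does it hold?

Sat(crit ∨ full) = {0, 1, 2, 4}
AG (crit ∨ full): greatest fixpoint, start Z0 = {0, 1, 2, 4}, keep only states in Sat with every successor in Z. Z1 = {1, 2, 4}; fixed.
Sat(AG (crit ∨ full)) = {1, 2, 4}
3 ∉ Sat(AG (crit ∨ full)) = {1, 2, 4}, so the formula does not hold at 3.

No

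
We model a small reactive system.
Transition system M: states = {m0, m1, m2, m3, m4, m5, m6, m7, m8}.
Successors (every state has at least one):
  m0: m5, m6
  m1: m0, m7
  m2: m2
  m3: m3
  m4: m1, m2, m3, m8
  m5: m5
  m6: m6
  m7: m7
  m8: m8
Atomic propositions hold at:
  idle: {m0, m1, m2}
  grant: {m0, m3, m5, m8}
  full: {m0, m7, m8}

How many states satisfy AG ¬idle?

5

Sat(¬idle) = {m3, m4, m5, m6, m7, m8}
AG ¬idle: greatest fixpoint, start Z0 = {m3, m4, m5, m6, m7, m8}, keep only states in Sat with every successor in Z. Z1 = {m3, m5, m6, m7, m8}; fixed.
Sat(AG ¬idle) = {m3, m5, m6, m7, m8}
|Sat(AG ¬idle)| = |{m3, m5, m6, m7, m8}| = 5.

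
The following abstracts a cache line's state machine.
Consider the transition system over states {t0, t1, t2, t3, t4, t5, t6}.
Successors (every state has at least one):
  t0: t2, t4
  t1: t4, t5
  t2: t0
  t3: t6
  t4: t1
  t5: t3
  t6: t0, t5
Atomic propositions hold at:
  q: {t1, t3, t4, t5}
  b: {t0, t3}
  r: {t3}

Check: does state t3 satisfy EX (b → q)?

Sat(b → q) = {t1, t2, t3, t4, t5, t6}
Sat(EX (b → q)) = {s : some successor in {t1, t2, t3, t4, t5, t6}} = {t0, t1, t3, t4, t5, t6}
t3 ∈ Sat(EX (b → q)) = {t0, t1, t3, t4, t5, t6}, so the formula holds at t3.

Yes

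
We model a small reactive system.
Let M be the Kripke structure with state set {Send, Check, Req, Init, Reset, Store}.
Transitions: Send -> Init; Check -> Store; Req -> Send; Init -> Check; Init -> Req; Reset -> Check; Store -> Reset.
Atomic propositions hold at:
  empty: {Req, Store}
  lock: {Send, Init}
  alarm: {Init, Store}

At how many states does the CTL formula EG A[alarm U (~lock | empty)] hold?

4

Sat(~lock) = {Check, Req, Reset, Store}
Sat(~lock | empty) = {Check, Req, Reset, Store}
A[alarm U (~lock | empty)]: least fixpoint, start Z0 = Sat((~lock | empty)) = {Check, Req, Reset, Store}, add states in Sat(alarm) with every successor in Z. Z1 = {Check, Req, Init, Reset, Store}; fixed.
Sat(A[alarm U (~lock | empty)]) = {Check, Req, Init, Reset, Store}
EG A[alarm U (~lock | empty)]: greatest fixpoint, start Z0 = {Check, Req, Init, Reset, Store}, keep only states in Sat with some successor in Z. Z1 = {Check, Init, Reset, Store}; fixed.
Sat(EG A[alarm U (~lock | empty)]) = {Check, Init, Reset, Store}
|Sat(EG A[alarm U (~lock | empty)])| = |{Check, Init, Reset, Store}| = 4.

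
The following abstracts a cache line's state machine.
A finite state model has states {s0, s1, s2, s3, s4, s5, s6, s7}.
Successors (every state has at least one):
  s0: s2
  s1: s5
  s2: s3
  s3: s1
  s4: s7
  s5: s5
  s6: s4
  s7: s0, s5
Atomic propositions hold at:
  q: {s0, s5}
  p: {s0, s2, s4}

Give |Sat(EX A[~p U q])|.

6

Sat(~p) = {s1, s3, s5, s6, s7}
A[~p U q]: least fixpoint, start Z0 = Sat(q) = {s0, s5}, add states in Sat(~p) with every successor in Z. Z1 = {s0, s1, s5, s7}; Z2 = {s0, s1, s3, s5, s7}; fixed.
Sat(A[~p U q]) = {s0, s1, s3, s5, s7}
Sat(EX A[~p U q]) = {s : some successor in {s0, s1, s3, s5, s7}} = {s1, s2, s3, s4, s5, s7}
|Sat(EX A[~p U q])| = |{s1, s2, s3, s4, s5, s7}| = 6.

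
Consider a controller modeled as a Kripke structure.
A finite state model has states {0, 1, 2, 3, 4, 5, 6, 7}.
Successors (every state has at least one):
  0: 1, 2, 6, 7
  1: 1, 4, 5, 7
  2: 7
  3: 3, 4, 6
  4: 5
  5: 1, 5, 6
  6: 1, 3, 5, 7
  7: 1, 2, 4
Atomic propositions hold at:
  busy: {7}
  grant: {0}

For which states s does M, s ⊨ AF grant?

{0}

AF grant: least fixpoint, start Z0 = {0}, add states with every successor in Z. Already a fixed point.
Sat(AF grant) = {0}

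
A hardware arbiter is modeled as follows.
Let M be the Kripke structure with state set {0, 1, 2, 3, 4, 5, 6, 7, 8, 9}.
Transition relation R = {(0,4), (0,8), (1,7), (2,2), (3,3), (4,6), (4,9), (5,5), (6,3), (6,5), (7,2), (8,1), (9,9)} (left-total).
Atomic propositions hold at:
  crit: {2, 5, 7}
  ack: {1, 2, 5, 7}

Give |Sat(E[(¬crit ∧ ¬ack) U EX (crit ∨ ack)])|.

8

Sat(¬crit) = {0, 1, 3, 4, 6, 8, 9}
Sat(¬ack) = {0, 3, 4, 6, 8, 9}
Sat(¬crit ∧ ¬ack) = {0, 3, 4, 6, 8, 9}
Sat(crit ∨ ack) = {1, 2, 5, 7}
Sat(EX (crit ∨ ack)) = {s : some successor in {1, 2, 5, 7}} = {1, 2, 5, 6, 7, 8}
E[(¬crit ∧ ¬ack) U EX (crit ∨ ack)]: least fixpoint, start Z0 = Sat(EX (crit ∨ ack)) = {1, 2, 5, 6, 7, 8}, add states in Sat(¬crit ∧ ¬ack) with some successor in Z. Z1 = {0, 1, 2, 4, 5, 6, 7, 8}; fixed.
Sat(E[(¬crit ∧ ¬ack) U EX (crit ∨ ack)]) = {0, 1, 2, 4, 5, 6, 7, 8}
|Sat(E[(¬crit ∧ ¬ack) U EX (crit ∨ ack)])| = |{0, 1, 2, 4, 5, 6, 7, 8}| = 8.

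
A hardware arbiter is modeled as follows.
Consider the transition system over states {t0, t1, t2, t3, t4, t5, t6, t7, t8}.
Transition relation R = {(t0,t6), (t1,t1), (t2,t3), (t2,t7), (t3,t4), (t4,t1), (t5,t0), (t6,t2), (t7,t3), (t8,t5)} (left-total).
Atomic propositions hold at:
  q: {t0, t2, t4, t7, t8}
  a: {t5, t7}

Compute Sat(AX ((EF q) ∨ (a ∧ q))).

{t0, t2, t3, t5, t6, t7, t8}

EF q: least fixpoint, start Z0 = {t0, t2, t4, t7, t8}, add states with some successor in Z. Z1 = {t0, t2, t3, t4, t5, t6, t7, t8}; fixed.
Sat(EF q) = {t0, t2, t3, t4, t5, t6, t7, t8}
Sat(a ∧ q) = {t7}
Sat((EF q) ∨ (a ∧ q)) = {t0, t2, t3, t4, t5, t6, t7, t8}
Sat(AX ((EF q) ∨ (a ∧ q))) = {s : every successor in {t0, t2, t3, t4, t5, t6, t7, t8}} = {t0, t2, t3, t5, t6, t7, t8}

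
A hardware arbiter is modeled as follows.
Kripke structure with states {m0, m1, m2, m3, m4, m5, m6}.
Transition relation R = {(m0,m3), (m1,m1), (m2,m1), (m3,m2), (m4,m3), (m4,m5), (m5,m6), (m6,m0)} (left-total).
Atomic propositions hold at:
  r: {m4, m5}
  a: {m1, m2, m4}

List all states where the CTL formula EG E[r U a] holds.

{m1, m2}

E[r U a]: least fixpoint, start Z0 = Sat(a) = {m1, m2, m4}, add states in Sat(r) with some successor in Z. Already a fixed point.
Sat(E[r U a]) = {m1, m2, m4}
EG E[r U a]: greatest fixpoint, start Z0 = {m1, m2, m4}, keep only states in Sat with some successor in Z. Z1 = {m1, m2}; fixed.
Sat(EG E[r U a]) = {m1, m2}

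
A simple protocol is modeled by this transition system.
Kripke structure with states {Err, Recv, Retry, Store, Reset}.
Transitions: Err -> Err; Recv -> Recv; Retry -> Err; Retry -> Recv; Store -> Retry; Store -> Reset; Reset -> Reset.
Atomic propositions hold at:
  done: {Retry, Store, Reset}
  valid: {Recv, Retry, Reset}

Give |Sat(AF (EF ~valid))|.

Sat(~valid) = {Err, Store}
EF ~valid: least fixpoint, start Z0 = {Err, Store}, add states with some successor in Z. Z1 = {Err, Retry, Store}; fixed.
Sat(EF ~valid) = {Err, Retry, Store}
AF (EF ~valid): least fixpoint, start Z0 = {Err, Retry, Store}, add states with every successor in Z. Already a fixed point.
Sat(AF (EF ~valid)) = {Err, Retry, Store}
|Sat(AF (EF ~valid))| = |{Err, Retry, Store}| = 3.

3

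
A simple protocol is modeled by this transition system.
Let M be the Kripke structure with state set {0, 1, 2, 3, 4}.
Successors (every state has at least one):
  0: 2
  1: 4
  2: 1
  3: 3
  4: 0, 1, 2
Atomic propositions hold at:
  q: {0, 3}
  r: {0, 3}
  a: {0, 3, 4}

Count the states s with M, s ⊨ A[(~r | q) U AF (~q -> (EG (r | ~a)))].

Sat(~r) = {1, 2, 4}
Sat(~r | q) = {0, 1, 2, 3, 4}
Sat(~q) = {1, 2, 4}
Sat(~a) = {1, 2}
Sat(r | ~a) = {0, 1, 2, 3}
EG (r | ~a): greatest fixpoint, start Z0 = {0, 1, 2, 3}, keep only states in Sat with some successor in Z. Z1 = {0, 2, 3}; Z2 = {0, 3}; Z3 = {3}; fixed.
Sat(EG (r | ~a)) = {3}
Sat(~q -> (EG (r | ~a))) = {0, 3}
AF (~q -> (EG (r | ~a))): least fixpoint, start Z0 = {0, 3}, add states with every successor in Z. Already a fixed point.
Sat(AF (~q -> (EG (r | ~a)))) = {0, 3}
A[(~r | q) U AF (~q -> (EG (r | ~a)))]: least fixpoint, start Z0 = Sat(AF (~q -> (EG (r | ~a)))) = {0, 3}, add states in Sat(~r | q) with every successor in Z. Already a fixed point.
Sat(A[(~r | q) U AF (~q -> (EG (r | ~a)))]) = {0, 3}
|Sat(A[(~r | q) U AF (~q -> (EG (r | ~a)))])| = |{0, 3}| = 2.

2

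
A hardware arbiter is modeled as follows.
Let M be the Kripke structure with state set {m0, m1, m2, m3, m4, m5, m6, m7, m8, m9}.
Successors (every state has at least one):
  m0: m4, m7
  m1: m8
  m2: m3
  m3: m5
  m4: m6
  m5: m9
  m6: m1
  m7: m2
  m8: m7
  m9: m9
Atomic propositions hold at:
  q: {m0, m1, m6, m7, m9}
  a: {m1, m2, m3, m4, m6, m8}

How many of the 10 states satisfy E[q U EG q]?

EG q: greatest fixpoint, start Z0 = {m0, m1, m6, m7, m9}, keep only states in Sat with some successor in Z. Z1 = {m0, m6, m9}; Z2 = {m9}; fixed.
Sat(EG q) = {m9}
E[q U EG q]: least fixpoint, start Z0 = Sat(EG q) = {m9}, add states in Sat(q) with some successor in Z. Already a fixed point.
Sat(E[q U EG q]) = {m9}
|Sat(E[q U EG q])| = |{m9}| = 1.

1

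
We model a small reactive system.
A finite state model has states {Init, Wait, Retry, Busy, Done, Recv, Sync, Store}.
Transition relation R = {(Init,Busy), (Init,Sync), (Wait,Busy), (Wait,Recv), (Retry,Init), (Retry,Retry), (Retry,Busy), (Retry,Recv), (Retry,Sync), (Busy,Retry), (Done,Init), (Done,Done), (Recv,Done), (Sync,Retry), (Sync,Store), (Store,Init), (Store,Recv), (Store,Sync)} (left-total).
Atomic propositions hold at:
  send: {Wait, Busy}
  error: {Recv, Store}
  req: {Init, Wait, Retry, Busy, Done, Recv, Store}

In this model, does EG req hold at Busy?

EG req: greatest fixpoint, start Z0 = {Init, Wait, Retry, Busy, Done, Recv, Store}, keep only states in Sat with some successor in Z. Already a fixed point.
Sat(EG req) = {Init, Wait, Retry, Busy, Done, Recv, Store}
Busy ∈ Sat(EG req) = {Init, Wait, Retry, Busy, Done, Recv, Store}, so the formula holds at Busy.

Yes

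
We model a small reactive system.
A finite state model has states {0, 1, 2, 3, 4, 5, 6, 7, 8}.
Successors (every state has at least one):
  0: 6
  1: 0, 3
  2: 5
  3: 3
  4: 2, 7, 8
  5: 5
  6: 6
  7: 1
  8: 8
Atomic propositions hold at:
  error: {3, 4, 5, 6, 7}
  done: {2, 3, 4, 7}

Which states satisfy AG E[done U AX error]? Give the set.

Sat(AX error) = {s : every successor in {3, 4, 5, 6, 7}} = {0, 2, 3, 5, 6}
E[done U AX error]: least fixpoint, start Z0 = Sat(AX error) = {0, 2, 3, 5, 6}, add states in Sat(done) with some successor in Z. Z1 = {0, 2, 3, 4, 5, 6}; fixed.
Sat(E[done U AX error]) = {0, 2, 3, 4, 5, 6}
AG E[done U AX error]: greatest fixpoint, start Z0 = {0, 2, 3, 4, 5, 6}, keep only states in Sat with every successor in Z. Z1 = {0, 2, 3, 5, 6}; fixed.
Sat(AG E[done U AX error]) = {0, 2, 3, 5, 6}

{0, 2, 3, 5, 6}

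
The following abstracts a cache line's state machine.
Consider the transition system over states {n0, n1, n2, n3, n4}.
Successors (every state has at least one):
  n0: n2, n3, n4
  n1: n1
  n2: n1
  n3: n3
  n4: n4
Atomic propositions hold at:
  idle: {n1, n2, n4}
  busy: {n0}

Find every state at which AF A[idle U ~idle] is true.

Sat(~idle) = {n0, n3}
A[idle U ~idle]: least fixpoint, start Z0 = Sat(~idle) = {n0, n3}, add states in Sat(idle) with every successor in Z. Already a fixed point.
Sat(A[idle U ~idle]) = {n0, n3}
AF A[idle U ~idle]: least fixpoint, start Z0 = {n0, n3}, add states with every successor in Z. Already a fixed point.
Sat(AF A[idle U ~idle]) = {n0, n3}

{n0, n3}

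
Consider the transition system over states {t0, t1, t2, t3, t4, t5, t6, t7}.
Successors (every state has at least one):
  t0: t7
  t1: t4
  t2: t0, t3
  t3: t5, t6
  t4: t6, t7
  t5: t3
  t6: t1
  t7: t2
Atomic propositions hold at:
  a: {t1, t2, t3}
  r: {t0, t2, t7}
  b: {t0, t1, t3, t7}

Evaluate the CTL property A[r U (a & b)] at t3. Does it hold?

Sat(a & b) = {t1, t3}
A[r U (a & b)]: least fixpoint, start Z0 = Sat((a & b)) = {t1, t3}, add states in Sat(r) with every successor in Z. Already a fixed point.
Sat(A[r U (a & b)]) = {t1, t3}
t3 ∈ Sat(A[r U (a & b)]) = {t1, t3}, so the formula holds at t3.

Yes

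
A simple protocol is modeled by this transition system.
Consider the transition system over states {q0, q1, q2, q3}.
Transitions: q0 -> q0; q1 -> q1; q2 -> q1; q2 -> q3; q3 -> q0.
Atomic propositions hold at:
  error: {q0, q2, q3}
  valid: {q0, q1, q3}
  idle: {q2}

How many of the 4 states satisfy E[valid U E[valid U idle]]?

1

E[valid U idle]: least fixpoint, start Z0 = Sat(idle) = {q2}, add states in Sat(valid) with some successor in Z. Already a fixed point.
Sat(E[valid U idle]) = {q2}
E[valid U E[valid U idle]]: least fixpoint, start Z0 = Sat(E[valid U idle]) = {q2}, add states in Sat(valid) with some successor in Z. Already a fixed point.
Sat(E[valid U E[valid U idle]]) = {q2}
|Sat(E[valid U E[valid U idle]])| = |{q2}| = 1.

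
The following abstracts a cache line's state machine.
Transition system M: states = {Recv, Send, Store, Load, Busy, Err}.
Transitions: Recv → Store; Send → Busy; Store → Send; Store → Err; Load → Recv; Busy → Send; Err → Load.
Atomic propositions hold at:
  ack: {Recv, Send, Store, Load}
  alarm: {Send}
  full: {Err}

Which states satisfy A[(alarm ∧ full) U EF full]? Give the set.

{Recv, Store, Load, Err}

Sat(alarm ∧ full) = ∅
EF full: least fixpoint, start Z0 = {Err}, add states with some successor in Z. Z1 = {Store, Err}; Z2 = {Recv, Store, Err}; Z3 = {Recv, Store, Load, Err}; fixed.
Sat(EF full) = {Recv, Store, Load, Err}
A[(alarm ∧ full) U EF full]: least fixpoint, start Z0 = Sat(EF full) = {Recv, Store, Load, Err}, add states in Sat(alarm ∧ full) with every successor in Z. Already a fixed point.
Sat(A[(alarm ∧ full) U EF full]) = {Recv, Store, Load, Err}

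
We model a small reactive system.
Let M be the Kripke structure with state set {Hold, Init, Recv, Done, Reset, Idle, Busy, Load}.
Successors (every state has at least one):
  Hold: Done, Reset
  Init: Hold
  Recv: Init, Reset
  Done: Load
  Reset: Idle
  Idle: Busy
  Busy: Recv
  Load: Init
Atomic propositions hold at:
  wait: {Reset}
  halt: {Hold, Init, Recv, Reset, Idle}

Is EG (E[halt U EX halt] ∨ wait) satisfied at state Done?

Sat(EX halt) = {s : some successor in {Hold, Init, Recv, Reset, Idle}} = {Hold, Init, Recv, Reset, Busy, Load}
E[halt U EX halt]: least fixpoint, start Z0 = Sat(EX halt) = {Hold, Init, Recv, Reset, Busy, Load}, add states in Sat(halt) with some successor in Z. Z1 = {Hold, Init, Recv, Reset, Idle, Busy, Load}; fixed.
Sat(E[halt U EX halt]) = {Hold, Init, Recv, Reset, Idle, Busy, Load}
Sat(E[halt U EX halt] ∨ wait) = {Hold, Init, Recv, Reset, Idle, Busy, Load}
EG (E[halt U EX halt] ∨ wait): greatest fixpoint, start Z0 = {Hold, Init, Recv, Reset, Idle, Busy, Load}, keep only states in Sat with some successor in Z. Already a fixed point.
Sat(EG (E[halt U EX halt] ∨ wait)) = {Hold, Init, Recv, Reset, Idle, Busy, Load}
Done ∉ Sat(EG (E[halt U EX halt] ∨ wait)) = {Hold, Init, Recv, Reset, Idle, Busy, Load}, so the formula does not hold at Done.

No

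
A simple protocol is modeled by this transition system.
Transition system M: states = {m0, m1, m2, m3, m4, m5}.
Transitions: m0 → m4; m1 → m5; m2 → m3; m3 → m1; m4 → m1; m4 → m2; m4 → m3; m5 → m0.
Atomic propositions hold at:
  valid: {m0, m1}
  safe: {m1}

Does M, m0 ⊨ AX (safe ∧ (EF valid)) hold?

EF valid: least fixpoint, start Z0 = {m0, m1}, add states with some successor in Z. Z1 = {m0, m1, m3, m4, m5}; Z2 = {m0, m1, m2, m3, m4, m5}; fixed.
Sat(EF valid) = {m0, m1, m2, m3, m4, m5}
Sat(safe ∧ (EF valid)) = {m1}
Sat(AX (safe ∧ (EF valid))) = {s : every successor in {m1}} = {m3}
m0 ∉ Sat(AX (safe ∧ (EF valid))) = {m3}, so the formula does not hold at m0.

No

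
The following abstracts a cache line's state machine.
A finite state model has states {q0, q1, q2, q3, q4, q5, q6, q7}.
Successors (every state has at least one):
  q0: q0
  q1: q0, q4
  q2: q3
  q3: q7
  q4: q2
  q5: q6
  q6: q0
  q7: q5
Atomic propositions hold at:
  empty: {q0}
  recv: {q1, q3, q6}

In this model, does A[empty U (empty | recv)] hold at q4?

Sat(empty | recv) = {q0, q1, q3, q6}
A[empty U (empty | recv)]: least fixpoint, start Z0 = Sat((empty | recv)) = {q0, q1, q3, q6}, add states in Sat(empty) with every successor in Z. Already a fixed point.
Sat(A[empty U (empty | recv)]) = {q0, q1, q3, q6}
q4 ∉ Sat(A[empty U (empty | recv)]) = {q0, q1, q3, q6}, so the formula does not hold at q4.

No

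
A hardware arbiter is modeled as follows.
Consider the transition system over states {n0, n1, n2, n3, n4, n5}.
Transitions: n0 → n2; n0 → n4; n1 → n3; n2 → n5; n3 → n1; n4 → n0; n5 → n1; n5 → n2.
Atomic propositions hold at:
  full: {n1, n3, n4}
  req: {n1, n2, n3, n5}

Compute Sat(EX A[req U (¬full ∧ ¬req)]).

{n4}

Sat(¬full) = {n0, n2, n5}
Sat(¬req) = {n0, n4}
Sat(¬full ∧ ¬req) = {n0}
A[req U (¬full ∧ ¬req)]: least fixpoint, start Z0 = Sat((¬full ∧ ¬req)) = {n0}, add states in Sat(req) with every successor in Z. Already a fixed point.
Sat(A[req U (¬full ∧ ¬req)]) = {n0}
Sat(EX A[req U (¬full ∧ ¬req)]) = {s : some successor in {n0}} = {n4}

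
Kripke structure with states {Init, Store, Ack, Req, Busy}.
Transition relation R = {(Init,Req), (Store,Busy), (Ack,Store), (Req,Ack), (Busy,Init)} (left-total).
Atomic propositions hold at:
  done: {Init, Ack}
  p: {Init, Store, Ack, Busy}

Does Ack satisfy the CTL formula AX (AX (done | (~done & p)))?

Yes

Sat(~done) = {Store, Req, Busy}
Sat(~done & p) = {Store, Busy}
Sat(done | (~done & p)) = {Init, Store, Ack, Busy}
Sat(AX (done | (~done & p))) = {s : every successor in {Init, Store, Ack, Busy}} = {Store, Ack, Req, Busy}
Sat(AX (AX (done | (~done & p)))) = {s : every successor in {Store, Ack, Req, Busy}} = {Init, Store, Ack, Req}
Ack ∈ Sat(AX (AX (done | (~done & p)))) = {Init, Store, Ack, Req}, so the formula holds at Ack.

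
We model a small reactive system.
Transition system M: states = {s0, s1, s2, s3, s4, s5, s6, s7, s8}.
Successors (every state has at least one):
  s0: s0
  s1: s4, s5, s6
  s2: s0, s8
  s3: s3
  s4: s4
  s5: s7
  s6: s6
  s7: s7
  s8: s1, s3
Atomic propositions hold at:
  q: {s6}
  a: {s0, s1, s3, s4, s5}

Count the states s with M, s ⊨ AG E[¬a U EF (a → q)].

Sat(¬a) = {s2, s6, s7, s8}
Sat(a → q) = {s2, s6, s7, s8}
EF (a → q): least fixpoint, start Z0 = {s2, s6, s7, s8}, add states with some successor in Z. Z1 = {s1, s2, s5, s6, s7, s8}; fixed.
Sat(EF (a → q)) = {s1, s2, s5, s6, s7, s8}
E[¬a U EF (a → q)]: least fixpoint, start Z0 = Sat(EF (a → q)) = {s1, s2, s5, s6, s7, s8}, add states in Sat(¬a) with some successor in Z. Already a fixed point.
Sat(E[¬a U EF (a → q)]) = {s1, s2, s5, s6, s7, s8}
AG E[¬a U EF (a → q)]: greatest fixpoint, start Z0 = {s1, s2, s5, s6, s7, s8}, keep only states in Sat with every successor in Z. Z1 = {s5, s6, s7}; fixed.
Sat(AG E[¬a U EF (a → q)]) = {s5, s6, s7}
|Sat(AG E[¬a U EF (a → q)])| = |{s5, s6, s7}| = 3.

3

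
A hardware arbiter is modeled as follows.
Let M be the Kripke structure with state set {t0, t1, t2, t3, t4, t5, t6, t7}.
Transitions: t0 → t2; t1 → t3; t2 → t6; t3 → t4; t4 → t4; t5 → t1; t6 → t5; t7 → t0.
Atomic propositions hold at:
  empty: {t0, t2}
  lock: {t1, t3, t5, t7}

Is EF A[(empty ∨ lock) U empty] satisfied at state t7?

Sat(empty ∨ lock) = {t0, t1, t2, t3, t5, t7}
A[(empty ∨ lock) U empty]: least fixpoint, start Z0 = Sat(empty) = {t0, t2}, add states in Sat(empty ∨ lock) with every successor in Z. Z1 = {t0, t2, t7}; fixed.
Sat(A[(empty ∨ lock) U empty]) = {t0, t2, t7}
EF A[(empty ∨ lock) U empty]: least fixpoint, start Z0 = {t0, t2, t7}, add states with some successor in Z. Already a fixed point.
Sat(EF A[(empty ∨ lock) U empty]) = {t0, t2, t7}
t7 ∈ Sat(EF A[(empty ∨ lock) U empty]) = {t0, t2, t7}, so the formula holds at t7.

Yes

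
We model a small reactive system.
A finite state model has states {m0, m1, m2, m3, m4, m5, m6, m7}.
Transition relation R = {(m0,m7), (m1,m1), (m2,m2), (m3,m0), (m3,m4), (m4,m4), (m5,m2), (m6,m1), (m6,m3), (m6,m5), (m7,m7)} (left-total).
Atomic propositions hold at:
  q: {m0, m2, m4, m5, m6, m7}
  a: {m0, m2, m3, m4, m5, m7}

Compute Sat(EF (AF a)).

{m0, m2, m3, m4, m5, m6, m7}

AF a: least fixpoint, start Z0 = {m0, m2, m3, m4, m5, m7}, add states with every successor in Z. Already a fixed point.
Sat(AF a) = {m0, m2, m3, m4, m5, m7}
EF (AF a): least fixpoint, start Z0 = {m0, m2, m3, m4, m5, m7}, add states with some successor in Z. Z1 = {m0, m2, m3, m4, m5, m6, m7}; fixed.
Sat(EF (AF a)) = {m0, m2, m3, m4, m5, m6, m7}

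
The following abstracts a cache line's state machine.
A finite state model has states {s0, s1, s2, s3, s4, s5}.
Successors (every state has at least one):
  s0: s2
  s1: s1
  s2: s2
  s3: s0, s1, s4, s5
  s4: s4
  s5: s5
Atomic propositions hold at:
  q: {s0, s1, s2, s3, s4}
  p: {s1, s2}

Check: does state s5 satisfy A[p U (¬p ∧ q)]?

Sat(¬p) = {s0, s3, s4, s5}
Sat(¬p ∧ q) = {s0, s3, s4}
A[p U (¬p ∧ q)]: least fixpoint, start Z0 = Sat((¬p ∧ q)) = {s0, s3, s4}, add states in Sat(p) with every successor in Z. Already a fixed point.
Sat(A[p U (¬p ∧ q)]) = {s0, s3, s4}
s5 ∉ Sat(A[p U (¬p ∧ q)]) = {s0, s3, s4}, so the formula does not hold at s5.

No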